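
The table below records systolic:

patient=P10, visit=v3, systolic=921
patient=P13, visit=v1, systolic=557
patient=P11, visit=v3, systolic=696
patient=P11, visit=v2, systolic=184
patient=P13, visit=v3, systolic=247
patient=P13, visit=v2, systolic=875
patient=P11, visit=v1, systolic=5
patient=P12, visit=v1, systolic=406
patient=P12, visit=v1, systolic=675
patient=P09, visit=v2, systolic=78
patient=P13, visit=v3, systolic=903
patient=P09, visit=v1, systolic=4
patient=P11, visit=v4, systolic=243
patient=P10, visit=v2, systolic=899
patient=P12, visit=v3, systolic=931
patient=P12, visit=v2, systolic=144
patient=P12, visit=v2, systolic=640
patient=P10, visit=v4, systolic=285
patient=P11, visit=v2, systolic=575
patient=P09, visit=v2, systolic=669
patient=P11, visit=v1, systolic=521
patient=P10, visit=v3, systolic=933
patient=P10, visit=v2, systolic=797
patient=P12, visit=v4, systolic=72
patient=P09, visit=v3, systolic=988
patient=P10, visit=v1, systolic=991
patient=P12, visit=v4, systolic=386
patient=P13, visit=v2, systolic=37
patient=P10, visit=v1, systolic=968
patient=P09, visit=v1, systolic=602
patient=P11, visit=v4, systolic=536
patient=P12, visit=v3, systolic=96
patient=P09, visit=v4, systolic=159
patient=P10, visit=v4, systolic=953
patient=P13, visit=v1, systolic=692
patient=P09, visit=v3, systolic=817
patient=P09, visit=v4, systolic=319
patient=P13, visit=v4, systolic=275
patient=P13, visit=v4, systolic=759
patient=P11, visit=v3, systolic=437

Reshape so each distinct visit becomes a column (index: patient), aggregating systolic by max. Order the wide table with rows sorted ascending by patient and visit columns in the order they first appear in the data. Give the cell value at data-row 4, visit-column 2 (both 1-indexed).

675

With rows sorted ascending by patient, row 4 is patient=P12. visit columns in first-appearance order: v3, v1, v2, v4; column 2 is v1.
Long rows with patient=P12, visit=v1: max(406, 675) = 675.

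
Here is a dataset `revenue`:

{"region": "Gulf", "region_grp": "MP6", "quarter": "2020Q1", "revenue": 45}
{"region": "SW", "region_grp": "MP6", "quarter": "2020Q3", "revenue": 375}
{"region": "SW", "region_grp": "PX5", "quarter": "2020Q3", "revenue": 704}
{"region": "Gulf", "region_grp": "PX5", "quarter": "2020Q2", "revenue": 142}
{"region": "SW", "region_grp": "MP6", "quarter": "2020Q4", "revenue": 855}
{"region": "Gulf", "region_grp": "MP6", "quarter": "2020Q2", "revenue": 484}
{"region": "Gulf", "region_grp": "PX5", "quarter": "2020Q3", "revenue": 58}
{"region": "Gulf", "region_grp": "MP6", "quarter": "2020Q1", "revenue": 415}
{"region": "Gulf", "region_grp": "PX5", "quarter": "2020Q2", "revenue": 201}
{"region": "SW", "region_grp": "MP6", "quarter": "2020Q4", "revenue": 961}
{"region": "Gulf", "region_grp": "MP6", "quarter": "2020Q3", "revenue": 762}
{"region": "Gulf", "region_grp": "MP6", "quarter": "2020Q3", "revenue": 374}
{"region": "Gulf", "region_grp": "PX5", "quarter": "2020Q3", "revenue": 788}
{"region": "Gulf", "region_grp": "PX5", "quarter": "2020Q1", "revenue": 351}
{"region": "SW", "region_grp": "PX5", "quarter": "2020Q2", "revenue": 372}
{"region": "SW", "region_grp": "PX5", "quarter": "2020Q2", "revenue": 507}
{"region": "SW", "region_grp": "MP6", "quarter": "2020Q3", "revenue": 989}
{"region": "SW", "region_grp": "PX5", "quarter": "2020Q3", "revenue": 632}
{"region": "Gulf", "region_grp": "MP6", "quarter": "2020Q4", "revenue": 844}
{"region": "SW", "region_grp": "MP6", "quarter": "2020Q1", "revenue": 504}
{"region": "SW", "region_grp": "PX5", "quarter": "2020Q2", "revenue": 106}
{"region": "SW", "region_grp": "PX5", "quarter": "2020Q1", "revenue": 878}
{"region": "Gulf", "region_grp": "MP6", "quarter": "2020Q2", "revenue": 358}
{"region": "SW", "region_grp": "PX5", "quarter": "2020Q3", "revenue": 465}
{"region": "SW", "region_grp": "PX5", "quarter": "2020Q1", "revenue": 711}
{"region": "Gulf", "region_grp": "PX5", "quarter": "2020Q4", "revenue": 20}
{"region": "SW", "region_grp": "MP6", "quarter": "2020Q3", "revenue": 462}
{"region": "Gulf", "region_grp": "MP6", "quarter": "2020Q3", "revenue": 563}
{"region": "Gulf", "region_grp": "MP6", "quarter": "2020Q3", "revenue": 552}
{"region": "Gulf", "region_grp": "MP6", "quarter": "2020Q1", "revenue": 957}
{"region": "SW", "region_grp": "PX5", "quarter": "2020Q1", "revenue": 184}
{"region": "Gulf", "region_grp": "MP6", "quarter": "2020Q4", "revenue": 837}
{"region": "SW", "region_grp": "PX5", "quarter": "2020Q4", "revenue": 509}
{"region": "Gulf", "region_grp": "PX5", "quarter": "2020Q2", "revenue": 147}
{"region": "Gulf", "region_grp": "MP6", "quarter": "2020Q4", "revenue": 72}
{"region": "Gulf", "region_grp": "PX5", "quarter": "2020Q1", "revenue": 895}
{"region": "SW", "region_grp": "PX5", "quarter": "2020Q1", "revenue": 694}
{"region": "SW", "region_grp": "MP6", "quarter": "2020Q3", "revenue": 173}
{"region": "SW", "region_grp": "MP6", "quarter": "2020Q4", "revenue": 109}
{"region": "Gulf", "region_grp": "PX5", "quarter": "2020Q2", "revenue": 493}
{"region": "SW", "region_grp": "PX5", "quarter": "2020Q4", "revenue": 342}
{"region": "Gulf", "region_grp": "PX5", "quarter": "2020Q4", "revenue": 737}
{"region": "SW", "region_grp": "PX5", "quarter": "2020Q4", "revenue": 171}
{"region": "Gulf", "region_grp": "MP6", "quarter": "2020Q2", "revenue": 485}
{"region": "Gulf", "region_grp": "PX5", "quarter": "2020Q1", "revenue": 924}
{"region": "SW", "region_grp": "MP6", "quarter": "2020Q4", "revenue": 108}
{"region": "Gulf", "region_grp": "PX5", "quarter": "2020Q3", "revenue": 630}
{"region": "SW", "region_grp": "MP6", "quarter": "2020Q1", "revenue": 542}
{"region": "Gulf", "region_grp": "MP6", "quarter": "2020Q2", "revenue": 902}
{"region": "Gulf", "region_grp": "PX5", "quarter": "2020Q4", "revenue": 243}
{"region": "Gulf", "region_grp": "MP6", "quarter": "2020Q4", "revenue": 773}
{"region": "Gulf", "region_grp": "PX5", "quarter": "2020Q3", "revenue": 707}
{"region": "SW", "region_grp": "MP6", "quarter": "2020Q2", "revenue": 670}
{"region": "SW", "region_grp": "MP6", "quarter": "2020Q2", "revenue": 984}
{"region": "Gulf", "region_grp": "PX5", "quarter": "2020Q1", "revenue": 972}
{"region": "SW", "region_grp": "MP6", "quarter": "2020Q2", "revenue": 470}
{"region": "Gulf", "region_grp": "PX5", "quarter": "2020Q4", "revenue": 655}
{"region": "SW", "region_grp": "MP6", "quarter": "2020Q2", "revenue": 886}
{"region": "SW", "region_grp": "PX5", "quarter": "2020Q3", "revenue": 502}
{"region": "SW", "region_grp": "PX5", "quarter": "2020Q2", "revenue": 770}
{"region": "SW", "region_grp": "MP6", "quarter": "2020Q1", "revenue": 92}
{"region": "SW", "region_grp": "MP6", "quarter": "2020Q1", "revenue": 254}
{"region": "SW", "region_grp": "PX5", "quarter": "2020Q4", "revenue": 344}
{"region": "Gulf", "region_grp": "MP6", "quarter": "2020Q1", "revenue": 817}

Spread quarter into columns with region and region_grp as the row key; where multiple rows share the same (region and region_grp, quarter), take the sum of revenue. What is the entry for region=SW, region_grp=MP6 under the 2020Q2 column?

3010

Rows with region=SW, region_grp=MP6 and quarter=2020Q2: revenue values are 670, 984, 470, 886.
670 + 984 + 470 + 886 = 3010.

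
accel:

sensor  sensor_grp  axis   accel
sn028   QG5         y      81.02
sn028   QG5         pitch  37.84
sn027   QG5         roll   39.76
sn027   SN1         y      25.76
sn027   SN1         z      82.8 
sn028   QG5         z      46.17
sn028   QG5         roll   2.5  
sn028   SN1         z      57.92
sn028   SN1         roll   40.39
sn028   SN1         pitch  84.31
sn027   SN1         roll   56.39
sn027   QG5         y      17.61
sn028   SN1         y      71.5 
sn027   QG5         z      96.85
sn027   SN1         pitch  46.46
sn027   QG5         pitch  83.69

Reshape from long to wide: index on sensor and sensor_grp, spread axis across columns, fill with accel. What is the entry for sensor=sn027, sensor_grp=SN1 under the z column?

Wide layout: rows indexed by sensor and sensor_grp, columns are the 4 distinct axis values (y, pitch, roll, z).
Cell (sensor=sn027, sensor_grp=SN1, axis=z) draws from the long row where sensor=sn027, sensor_grp=SN1 and axis=z, which has accel=82.8.

82.8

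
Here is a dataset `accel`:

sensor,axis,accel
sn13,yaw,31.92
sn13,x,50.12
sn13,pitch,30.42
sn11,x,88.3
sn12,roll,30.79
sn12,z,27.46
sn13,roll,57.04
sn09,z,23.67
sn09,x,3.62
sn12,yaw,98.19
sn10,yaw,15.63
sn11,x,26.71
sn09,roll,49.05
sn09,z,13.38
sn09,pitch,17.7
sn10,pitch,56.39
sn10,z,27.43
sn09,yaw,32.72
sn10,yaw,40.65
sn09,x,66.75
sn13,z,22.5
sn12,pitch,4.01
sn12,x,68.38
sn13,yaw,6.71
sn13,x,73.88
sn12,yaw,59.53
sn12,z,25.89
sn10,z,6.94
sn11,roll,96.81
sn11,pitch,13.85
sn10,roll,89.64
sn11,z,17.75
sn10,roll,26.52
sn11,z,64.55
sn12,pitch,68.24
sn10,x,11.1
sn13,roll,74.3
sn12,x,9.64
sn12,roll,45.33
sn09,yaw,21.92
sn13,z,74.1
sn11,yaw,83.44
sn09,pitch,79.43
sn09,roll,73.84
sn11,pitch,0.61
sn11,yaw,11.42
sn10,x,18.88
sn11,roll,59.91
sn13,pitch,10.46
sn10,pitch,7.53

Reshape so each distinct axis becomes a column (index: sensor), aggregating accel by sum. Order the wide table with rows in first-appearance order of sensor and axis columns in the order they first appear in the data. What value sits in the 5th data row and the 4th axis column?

116.16

With rows in first-appearance order of sensor, row 5 is sensor=sn10. axis columns in first-appearance order: yaw, x, pitch, roll, z; column 4 is roll.
Long rows with sensor=sn10, axis=roll: 89.64 + 26.52 = 116.16.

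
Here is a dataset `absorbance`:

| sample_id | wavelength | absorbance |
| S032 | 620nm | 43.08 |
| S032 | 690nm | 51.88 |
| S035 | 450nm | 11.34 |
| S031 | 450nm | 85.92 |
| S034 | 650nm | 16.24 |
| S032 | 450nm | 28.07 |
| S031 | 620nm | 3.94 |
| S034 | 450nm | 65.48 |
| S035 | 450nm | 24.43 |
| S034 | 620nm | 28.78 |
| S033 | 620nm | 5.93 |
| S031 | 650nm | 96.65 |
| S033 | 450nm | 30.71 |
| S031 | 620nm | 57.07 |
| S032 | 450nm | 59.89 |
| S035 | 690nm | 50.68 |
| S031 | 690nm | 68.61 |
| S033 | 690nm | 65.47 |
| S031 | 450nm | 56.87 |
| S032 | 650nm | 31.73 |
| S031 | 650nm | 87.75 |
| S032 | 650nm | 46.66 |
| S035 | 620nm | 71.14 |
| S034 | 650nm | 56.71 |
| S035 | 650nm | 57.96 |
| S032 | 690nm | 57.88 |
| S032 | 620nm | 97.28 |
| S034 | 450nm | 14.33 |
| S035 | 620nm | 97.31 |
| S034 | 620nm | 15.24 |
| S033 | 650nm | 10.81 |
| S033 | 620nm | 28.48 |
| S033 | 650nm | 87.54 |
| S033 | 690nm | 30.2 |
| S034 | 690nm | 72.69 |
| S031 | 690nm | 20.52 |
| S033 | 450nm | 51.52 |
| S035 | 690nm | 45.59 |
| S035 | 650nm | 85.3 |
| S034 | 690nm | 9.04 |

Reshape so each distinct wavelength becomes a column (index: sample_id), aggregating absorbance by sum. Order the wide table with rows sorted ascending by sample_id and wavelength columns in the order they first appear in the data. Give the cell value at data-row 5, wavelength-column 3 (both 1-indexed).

With rows sorted ascending by sample_id, row 5 is sample_id=S035. wavelength columns in first-appearance order: 620nm, 690nm, 450nm, 650nm; column 3 is 450nm.
Long rows with sample_id=S035, wavelength=450nm: 11.34 + 24.43 = 35.77.

35.77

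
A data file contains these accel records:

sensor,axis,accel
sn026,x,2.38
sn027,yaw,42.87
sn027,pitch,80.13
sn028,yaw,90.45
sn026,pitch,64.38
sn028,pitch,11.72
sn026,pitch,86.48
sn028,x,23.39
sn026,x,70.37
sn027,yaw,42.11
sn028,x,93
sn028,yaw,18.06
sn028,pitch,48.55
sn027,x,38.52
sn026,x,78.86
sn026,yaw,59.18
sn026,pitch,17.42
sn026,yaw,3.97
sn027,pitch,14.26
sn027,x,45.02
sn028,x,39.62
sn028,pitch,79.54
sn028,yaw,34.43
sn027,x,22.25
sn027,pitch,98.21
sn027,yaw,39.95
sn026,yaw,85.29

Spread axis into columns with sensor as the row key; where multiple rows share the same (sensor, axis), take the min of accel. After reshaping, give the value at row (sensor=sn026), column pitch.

17.42

Rows with sensor=sn026 and axis=pitch: accel values are 64.38, 86.48, 17.42.
min(64.38, 86.48, 17.42) = 17.42.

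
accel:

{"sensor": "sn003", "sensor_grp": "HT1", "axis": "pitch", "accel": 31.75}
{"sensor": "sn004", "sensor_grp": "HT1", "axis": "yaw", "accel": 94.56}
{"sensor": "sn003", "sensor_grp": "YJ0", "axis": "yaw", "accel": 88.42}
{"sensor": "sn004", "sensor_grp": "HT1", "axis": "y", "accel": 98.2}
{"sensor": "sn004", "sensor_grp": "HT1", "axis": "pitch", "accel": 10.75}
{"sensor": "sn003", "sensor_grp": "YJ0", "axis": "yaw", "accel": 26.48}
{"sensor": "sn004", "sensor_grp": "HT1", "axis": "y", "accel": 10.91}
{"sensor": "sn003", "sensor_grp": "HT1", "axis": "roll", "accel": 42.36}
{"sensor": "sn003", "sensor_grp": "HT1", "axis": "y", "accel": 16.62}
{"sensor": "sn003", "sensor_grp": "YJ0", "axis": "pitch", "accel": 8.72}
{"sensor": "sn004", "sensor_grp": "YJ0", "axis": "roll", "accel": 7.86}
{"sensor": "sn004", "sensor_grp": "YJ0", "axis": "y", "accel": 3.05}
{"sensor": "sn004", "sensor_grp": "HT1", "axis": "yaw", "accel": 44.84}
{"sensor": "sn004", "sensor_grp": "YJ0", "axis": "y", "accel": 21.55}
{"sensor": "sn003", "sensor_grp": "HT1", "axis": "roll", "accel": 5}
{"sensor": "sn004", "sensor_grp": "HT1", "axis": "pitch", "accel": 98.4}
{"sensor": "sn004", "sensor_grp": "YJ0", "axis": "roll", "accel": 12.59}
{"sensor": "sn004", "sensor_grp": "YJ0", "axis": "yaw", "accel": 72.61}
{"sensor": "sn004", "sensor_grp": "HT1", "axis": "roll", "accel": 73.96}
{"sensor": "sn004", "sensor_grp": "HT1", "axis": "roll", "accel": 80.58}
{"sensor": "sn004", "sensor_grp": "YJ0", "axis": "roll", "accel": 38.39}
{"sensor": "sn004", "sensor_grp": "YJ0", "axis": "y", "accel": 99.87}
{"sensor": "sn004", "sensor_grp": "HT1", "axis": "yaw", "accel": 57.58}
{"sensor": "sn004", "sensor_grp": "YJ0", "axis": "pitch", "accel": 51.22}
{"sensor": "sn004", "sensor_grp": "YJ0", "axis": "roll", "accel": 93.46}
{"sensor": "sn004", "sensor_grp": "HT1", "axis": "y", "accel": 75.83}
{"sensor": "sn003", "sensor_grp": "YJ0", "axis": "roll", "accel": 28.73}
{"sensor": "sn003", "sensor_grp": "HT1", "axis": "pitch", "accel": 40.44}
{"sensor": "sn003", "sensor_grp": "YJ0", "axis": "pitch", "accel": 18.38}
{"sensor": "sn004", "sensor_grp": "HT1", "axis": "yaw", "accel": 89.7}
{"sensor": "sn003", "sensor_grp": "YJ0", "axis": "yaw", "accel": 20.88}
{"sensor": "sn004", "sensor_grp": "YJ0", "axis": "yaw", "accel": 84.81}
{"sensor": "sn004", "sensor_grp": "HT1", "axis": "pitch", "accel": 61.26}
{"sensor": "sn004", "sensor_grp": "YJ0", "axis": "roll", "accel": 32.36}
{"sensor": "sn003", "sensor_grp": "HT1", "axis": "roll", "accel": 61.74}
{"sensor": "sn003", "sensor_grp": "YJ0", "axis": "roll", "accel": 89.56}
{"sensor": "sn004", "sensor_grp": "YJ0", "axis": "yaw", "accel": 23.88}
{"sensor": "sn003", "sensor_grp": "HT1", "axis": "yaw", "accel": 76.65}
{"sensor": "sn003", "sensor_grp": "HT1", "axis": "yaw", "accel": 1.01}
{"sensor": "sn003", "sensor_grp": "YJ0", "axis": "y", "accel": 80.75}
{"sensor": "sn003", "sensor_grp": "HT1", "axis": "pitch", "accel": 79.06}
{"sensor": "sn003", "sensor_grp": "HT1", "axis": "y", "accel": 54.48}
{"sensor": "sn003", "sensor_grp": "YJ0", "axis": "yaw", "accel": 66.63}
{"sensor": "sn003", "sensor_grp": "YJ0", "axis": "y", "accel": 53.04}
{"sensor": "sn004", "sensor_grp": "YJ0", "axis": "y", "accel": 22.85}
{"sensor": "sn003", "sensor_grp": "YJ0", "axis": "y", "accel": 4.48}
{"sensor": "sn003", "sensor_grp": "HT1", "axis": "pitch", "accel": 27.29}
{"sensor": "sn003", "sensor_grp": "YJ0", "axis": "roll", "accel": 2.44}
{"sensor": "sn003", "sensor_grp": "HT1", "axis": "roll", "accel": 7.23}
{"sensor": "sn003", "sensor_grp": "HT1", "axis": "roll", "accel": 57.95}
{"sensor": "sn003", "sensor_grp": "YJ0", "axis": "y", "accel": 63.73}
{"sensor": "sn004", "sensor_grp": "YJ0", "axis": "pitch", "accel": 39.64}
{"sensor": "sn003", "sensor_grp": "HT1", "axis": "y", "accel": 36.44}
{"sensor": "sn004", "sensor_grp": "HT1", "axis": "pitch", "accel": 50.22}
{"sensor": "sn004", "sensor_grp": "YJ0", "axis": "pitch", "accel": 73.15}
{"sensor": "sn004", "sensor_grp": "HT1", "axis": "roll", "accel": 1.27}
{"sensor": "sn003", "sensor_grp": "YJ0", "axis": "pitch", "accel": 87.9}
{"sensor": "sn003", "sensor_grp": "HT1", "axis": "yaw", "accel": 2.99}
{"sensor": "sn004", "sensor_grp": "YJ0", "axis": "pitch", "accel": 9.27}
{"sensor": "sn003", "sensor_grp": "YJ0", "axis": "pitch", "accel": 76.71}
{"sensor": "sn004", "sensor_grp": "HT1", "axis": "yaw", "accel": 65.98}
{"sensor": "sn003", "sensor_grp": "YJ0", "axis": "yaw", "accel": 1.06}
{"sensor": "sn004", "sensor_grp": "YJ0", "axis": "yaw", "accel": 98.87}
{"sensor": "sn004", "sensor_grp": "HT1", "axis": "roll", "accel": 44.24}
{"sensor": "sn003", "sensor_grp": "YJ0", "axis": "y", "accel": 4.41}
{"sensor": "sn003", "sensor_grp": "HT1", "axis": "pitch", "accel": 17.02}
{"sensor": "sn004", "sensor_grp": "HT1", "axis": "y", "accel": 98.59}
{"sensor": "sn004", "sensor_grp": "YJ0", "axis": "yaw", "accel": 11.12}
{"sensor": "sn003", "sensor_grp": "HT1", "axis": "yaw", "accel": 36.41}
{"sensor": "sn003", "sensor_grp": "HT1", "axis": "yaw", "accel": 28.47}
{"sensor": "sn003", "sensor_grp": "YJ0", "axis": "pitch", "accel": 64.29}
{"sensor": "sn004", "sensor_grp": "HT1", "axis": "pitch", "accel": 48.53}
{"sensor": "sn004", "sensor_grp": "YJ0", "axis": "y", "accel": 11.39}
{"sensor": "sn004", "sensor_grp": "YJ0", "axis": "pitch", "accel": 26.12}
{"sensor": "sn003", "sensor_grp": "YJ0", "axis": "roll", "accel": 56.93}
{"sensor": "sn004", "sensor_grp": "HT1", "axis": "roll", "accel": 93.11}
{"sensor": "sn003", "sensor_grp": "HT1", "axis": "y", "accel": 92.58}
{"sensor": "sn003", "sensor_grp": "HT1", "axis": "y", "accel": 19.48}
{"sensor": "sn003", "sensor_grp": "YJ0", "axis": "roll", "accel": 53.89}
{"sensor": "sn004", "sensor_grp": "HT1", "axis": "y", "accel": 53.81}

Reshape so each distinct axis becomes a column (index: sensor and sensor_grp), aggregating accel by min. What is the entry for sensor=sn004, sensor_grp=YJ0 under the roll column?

7.86

Rows with sensor=sn004, sensor_grp=YJ0 and axis=roll: accel values are 7.86, 12.59, 38.39, 93.46, 32.36.
min(7.86, 12.59, 38.39, 93.46, 32.36) = 7.86.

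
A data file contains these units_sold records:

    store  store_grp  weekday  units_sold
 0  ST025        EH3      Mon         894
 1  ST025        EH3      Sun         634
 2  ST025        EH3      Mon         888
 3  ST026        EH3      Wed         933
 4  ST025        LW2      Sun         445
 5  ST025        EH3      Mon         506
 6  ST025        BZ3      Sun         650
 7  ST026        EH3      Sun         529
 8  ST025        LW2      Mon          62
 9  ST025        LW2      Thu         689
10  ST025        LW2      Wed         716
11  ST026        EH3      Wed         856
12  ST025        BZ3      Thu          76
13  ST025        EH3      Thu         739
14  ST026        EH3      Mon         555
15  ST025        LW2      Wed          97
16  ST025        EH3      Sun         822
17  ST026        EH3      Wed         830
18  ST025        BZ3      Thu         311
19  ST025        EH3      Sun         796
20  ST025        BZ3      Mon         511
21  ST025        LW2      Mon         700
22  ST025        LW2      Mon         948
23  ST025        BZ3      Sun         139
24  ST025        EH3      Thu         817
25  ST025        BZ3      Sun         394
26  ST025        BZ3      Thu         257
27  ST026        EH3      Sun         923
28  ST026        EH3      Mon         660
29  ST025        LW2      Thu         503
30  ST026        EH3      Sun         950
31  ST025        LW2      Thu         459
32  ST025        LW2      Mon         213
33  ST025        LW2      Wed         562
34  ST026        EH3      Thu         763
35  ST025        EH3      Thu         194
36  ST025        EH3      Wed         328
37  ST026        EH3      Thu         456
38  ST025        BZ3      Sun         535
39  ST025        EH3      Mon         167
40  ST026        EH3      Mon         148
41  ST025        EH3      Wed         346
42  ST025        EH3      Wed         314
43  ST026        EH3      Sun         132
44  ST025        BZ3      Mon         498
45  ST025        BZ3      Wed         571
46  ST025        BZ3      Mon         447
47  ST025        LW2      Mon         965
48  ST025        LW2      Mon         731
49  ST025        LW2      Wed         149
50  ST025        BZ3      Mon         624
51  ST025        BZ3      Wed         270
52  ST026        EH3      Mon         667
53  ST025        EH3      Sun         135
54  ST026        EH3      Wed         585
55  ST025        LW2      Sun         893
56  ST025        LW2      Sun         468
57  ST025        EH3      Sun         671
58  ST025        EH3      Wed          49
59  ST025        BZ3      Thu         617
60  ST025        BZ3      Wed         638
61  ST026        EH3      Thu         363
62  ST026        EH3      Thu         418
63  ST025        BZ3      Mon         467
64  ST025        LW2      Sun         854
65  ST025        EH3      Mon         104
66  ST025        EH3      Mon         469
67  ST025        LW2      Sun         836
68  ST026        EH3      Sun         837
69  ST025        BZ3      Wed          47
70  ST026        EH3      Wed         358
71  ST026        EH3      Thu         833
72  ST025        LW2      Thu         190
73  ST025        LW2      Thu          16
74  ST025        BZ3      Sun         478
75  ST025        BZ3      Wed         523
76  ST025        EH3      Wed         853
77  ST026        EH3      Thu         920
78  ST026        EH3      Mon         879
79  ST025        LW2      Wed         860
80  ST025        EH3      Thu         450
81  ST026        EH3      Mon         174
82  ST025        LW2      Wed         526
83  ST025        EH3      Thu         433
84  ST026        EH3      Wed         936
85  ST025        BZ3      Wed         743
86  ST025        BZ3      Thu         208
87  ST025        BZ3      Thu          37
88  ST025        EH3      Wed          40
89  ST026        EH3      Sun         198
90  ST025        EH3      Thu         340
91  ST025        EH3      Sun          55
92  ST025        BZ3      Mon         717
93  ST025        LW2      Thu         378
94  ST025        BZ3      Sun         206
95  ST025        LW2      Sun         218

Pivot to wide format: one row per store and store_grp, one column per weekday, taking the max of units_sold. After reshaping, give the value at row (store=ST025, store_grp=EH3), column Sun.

822

Rows with store=ST025, store_grp=EH3 and weekday=Sun: units_sold values are 634, 822, 796, 135, 671, 55.
max(634, 822, 796, 135, 671, 55) = 822.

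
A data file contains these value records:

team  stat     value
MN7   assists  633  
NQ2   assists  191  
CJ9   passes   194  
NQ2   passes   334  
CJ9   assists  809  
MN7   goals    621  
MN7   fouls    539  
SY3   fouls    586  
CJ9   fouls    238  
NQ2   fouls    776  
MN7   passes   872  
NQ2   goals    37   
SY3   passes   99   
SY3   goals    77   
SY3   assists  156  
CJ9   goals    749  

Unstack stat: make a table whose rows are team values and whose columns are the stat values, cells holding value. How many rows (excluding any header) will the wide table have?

4

4 distinct team values → 4 rows.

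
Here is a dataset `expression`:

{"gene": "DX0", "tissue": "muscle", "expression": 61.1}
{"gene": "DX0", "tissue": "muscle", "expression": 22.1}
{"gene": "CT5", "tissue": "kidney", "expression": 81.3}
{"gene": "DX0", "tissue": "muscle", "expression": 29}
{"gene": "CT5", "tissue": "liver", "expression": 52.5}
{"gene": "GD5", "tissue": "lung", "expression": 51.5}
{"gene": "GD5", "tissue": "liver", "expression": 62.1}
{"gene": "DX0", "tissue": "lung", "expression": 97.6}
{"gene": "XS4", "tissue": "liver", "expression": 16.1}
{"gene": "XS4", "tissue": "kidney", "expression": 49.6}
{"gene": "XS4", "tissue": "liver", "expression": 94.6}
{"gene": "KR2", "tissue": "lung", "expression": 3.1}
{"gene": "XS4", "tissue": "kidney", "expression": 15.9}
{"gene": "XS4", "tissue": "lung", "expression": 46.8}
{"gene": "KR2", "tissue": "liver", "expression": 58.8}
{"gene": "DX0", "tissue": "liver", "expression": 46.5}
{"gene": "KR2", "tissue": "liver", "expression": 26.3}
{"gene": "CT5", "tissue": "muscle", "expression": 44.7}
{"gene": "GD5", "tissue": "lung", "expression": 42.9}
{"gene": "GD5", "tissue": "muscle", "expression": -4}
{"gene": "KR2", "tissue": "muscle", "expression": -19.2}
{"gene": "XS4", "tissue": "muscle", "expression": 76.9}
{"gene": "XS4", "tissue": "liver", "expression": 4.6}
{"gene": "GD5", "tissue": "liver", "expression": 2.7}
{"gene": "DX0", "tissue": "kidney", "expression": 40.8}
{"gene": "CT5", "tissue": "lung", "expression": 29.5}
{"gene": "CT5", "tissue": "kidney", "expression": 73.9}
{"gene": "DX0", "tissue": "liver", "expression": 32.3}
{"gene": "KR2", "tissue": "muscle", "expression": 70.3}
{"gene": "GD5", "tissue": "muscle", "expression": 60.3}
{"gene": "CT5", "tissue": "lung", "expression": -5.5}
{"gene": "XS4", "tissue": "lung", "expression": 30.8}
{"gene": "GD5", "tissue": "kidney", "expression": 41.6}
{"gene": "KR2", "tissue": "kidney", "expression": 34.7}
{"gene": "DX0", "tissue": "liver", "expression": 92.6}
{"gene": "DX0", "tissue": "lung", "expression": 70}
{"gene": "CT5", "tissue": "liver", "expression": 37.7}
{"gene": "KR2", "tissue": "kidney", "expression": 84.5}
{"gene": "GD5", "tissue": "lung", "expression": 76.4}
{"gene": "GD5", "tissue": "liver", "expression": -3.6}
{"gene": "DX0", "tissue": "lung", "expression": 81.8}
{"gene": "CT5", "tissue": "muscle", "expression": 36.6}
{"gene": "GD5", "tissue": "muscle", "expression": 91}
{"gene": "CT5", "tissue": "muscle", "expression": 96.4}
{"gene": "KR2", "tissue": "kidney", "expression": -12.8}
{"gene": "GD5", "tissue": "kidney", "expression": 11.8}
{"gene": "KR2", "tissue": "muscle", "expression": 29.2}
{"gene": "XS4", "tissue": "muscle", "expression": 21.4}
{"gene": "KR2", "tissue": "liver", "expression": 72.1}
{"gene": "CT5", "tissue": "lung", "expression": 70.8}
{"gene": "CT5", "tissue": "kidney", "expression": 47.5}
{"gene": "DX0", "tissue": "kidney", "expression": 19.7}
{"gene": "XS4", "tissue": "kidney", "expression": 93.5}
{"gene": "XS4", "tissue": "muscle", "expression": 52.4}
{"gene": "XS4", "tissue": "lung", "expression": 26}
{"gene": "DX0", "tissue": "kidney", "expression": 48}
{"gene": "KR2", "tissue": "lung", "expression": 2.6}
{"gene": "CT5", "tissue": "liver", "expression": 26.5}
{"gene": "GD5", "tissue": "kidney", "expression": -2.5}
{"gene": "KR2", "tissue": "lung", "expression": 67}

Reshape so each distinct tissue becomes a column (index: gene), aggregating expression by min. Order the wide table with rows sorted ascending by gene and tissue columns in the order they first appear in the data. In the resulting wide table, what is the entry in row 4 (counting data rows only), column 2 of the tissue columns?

With rows sorted ascending by gene, row 4 is gene=KR2. tissue columns in first-appearance order: muscle, kidney, liver, lung; column 2 is kidney.
Long rows with gene=KR2, tissue=kidney: min(34.7, 84.5, -12.8) = -12.8.

-12.8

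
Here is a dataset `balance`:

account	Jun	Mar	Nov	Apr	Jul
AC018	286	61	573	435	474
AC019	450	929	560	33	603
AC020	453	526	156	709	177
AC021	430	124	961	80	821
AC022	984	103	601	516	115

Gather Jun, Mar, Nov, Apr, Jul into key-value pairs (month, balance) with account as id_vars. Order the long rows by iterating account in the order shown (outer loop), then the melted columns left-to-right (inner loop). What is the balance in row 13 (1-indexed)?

25 rows total (5 × 5). Row 13: index ⌊(13-1)/5⌋ = 2 into account → AC020; (13-1) mod 5 = 2 into the melted columns → Nov.
So row 13 is (AC020, Nov, 156); balance = 156.

156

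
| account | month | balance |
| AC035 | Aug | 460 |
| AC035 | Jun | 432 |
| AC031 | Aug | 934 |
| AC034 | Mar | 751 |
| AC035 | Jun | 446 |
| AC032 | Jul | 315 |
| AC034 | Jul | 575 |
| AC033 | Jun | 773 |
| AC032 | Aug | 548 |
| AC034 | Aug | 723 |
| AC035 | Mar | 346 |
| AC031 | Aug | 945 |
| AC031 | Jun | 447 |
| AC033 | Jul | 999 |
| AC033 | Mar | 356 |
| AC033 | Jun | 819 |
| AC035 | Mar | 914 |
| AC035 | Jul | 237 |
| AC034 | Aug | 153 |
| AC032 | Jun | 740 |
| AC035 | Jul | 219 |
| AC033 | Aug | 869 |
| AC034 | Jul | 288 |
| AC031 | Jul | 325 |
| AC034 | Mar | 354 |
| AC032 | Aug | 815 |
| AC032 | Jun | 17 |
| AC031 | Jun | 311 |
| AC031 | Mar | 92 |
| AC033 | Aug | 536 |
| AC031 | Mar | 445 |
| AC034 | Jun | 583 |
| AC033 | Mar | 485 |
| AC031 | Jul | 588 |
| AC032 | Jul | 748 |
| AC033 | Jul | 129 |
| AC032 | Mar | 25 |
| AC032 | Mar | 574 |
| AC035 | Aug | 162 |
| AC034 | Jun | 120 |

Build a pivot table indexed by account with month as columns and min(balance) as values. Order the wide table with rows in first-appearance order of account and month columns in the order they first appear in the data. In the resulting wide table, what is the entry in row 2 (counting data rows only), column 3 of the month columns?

With rows in first-appearance order of account, row 2 is account=AC031. month columns in first-appearance order: Aug, Jun, Mar, Jul; column 3 is Mar.
Long rows with account=AC031, month=Mar: min(92, 445) = 92.

92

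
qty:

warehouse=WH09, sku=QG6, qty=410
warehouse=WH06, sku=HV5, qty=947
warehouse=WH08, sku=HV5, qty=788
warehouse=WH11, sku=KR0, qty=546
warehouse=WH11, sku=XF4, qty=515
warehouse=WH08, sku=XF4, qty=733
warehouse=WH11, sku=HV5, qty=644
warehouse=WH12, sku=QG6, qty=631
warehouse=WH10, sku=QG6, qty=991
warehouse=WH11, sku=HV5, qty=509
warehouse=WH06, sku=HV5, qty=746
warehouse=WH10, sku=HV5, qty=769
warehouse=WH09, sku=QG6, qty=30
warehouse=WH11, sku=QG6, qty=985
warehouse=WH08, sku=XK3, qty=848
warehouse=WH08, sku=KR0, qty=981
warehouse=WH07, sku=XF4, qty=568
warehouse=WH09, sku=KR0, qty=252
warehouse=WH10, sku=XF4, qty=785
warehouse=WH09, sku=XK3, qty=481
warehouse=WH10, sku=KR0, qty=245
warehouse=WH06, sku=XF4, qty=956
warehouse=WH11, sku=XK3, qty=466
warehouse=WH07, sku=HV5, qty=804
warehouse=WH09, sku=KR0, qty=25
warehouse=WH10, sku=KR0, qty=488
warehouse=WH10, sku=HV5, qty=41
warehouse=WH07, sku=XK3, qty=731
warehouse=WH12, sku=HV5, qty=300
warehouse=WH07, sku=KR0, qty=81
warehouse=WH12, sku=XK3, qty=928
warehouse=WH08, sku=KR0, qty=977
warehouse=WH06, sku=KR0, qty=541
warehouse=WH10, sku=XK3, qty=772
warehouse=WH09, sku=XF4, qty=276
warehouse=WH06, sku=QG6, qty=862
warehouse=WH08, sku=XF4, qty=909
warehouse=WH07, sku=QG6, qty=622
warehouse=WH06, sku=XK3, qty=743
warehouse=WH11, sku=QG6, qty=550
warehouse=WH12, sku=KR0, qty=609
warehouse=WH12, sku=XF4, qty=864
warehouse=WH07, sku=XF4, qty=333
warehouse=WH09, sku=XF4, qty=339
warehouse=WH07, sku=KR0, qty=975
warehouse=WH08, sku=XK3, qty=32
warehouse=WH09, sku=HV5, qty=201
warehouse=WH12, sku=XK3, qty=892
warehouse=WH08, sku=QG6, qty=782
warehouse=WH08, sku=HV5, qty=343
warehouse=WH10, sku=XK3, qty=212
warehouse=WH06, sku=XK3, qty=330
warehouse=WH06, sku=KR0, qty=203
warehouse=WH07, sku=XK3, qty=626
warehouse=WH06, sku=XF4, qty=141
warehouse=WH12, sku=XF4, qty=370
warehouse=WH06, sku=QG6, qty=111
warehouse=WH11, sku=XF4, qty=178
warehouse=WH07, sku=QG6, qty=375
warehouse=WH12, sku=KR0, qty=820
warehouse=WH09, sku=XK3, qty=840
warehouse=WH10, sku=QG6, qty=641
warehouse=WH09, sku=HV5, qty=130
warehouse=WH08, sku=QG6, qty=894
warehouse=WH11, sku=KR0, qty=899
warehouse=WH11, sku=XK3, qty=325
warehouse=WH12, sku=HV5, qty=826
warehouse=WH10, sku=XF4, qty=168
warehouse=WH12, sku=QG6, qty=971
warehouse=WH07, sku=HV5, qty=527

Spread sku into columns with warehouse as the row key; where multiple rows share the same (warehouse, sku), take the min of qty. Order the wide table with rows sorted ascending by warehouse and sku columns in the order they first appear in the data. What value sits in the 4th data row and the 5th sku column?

With rows sorted ascending by warehouse, row 4 is warehouse=WH09. sku columns in first-appearance order: QG6, HV5, KR0, XF4, XK3; column 5 is XK3.
Long rows with warehouse=WH09, sku=XK3: min(481, 840) = 481.

481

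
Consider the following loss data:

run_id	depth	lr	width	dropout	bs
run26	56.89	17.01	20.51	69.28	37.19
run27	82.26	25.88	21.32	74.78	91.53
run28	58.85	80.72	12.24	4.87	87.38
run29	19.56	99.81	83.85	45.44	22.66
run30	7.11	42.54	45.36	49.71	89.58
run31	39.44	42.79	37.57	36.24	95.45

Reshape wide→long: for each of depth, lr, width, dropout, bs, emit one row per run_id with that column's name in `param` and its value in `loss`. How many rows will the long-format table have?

6 run_id values × 5 melted columns = 30 rows.

30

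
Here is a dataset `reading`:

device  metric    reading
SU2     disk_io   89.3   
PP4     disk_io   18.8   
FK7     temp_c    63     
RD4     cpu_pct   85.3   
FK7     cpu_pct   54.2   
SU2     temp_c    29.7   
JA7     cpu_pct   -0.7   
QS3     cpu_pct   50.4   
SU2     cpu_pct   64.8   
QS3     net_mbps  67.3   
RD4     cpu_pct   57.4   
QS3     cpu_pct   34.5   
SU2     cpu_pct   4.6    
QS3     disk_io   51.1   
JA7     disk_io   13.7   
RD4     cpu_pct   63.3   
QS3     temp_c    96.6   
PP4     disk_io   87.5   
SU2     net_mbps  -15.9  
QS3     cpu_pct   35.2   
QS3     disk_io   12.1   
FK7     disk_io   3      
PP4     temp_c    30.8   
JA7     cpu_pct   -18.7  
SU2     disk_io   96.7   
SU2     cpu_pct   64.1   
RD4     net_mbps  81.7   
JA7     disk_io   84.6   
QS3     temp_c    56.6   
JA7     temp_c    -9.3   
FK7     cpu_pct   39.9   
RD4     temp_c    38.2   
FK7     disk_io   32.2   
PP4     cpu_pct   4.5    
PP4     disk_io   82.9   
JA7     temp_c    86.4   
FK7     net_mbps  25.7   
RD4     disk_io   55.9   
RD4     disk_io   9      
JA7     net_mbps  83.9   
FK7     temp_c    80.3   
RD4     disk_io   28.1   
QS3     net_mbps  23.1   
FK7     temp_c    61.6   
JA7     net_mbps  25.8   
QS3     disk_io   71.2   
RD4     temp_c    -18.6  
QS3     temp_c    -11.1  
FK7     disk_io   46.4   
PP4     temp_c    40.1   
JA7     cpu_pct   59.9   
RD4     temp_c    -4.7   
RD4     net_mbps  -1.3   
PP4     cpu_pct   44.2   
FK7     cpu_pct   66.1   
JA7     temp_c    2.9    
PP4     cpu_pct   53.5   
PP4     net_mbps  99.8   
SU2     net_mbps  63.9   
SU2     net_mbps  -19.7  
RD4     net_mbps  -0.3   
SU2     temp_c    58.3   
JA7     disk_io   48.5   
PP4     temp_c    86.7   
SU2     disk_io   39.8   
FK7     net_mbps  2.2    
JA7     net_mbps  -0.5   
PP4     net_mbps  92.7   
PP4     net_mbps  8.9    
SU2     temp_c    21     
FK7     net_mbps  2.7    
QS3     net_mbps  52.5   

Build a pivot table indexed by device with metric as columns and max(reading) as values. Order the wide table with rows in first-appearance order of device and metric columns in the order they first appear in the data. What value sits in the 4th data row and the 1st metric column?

With rows in first-appearance order of device, row 4 is device=RD4. metric columns in first-appearance order: disk_io, temp_c, cpu_pct, net_mbps; column 1 is disk_io.
Long rows with device=RD4, metric=disk_io: max(55.9, 9, 28.1) = 55.9.

55.9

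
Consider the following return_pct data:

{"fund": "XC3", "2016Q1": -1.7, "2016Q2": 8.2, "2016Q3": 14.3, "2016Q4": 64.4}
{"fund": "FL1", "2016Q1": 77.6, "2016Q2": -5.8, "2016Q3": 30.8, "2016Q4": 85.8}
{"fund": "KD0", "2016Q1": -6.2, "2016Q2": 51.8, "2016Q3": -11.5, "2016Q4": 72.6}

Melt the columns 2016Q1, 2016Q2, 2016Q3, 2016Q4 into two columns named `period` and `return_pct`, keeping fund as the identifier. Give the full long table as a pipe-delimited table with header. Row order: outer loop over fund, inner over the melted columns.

| fund | period | return_pct |
| XC3 | 2016Q1 | -1.7 |
| XC3 | 2016Q2 | 8.2 |
| XC3 | 2016Q3 | 14.3 |
| XC3 | 2016Q4 | 64.4 |
| FL1 | 2016Q1 | 77.6 |
| FL1 | 2016Q2 | -5.8 |
| FL1 | 2016Q3 | 30.8 |
| FL1 | 2016Q4 | 85.8 |
| KD0 | 2016Q1 | -6.2 |
| KD0 | 2016Q2 | 51.8 |
| KD0 | 2016Q3 | -11.5 |
| KD0 | 2016Q4 | 72.6 |

Each (fund, column) pair becomes one row: 3 × 4 = 12 rows.
For example, (XC3, 2016Q1) → return_pct=-1.7.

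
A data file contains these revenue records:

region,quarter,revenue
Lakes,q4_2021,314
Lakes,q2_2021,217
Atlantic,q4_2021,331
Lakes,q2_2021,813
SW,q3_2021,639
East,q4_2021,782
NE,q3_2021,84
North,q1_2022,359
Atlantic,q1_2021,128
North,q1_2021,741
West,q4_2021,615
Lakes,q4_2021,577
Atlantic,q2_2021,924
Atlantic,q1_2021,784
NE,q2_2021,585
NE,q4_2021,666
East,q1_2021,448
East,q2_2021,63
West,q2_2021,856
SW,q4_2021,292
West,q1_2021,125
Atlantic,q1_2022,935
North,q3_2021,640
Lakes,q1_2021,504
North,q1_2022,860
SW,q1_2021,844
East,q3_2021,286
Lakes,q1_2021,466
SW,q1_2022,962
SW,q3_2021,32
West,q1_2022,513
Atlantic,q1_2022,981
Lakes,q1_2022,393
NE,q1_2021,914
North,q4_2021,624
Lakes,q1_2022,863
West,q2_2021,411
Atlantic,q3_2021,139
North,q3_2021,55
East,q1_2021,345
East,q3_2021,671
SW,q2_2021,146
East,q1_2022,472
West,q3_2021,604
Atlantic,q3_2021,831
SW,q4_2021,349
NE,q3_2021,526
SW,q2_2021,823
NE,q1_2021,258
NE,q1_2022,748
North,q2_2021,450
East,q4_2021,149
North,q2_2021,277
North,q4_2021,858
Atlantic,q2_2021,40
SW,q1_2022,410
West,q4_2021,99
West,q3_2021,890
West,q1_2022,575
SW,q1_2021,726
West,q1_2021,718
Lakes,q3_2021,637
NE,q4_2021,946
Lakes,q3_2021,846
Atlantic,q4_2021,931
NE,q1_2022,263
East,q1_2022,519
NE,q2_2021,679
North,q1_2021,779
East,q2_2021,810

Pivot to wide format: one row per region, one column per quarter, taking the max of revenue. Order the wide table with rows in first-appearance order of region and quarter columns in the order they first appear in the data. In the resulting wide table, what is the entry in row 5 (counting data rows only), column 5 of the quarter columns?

914

With rows in first-appearance order of region, row 5 is region=NE. quarter columns in first-appearance order: q4_2021, q2_2021, q3_2021, q1_2022, q1_2021; column 5 is q1_2021.
Long rows with region=NE, quarter=q1_2021: max(914, 258) = 914.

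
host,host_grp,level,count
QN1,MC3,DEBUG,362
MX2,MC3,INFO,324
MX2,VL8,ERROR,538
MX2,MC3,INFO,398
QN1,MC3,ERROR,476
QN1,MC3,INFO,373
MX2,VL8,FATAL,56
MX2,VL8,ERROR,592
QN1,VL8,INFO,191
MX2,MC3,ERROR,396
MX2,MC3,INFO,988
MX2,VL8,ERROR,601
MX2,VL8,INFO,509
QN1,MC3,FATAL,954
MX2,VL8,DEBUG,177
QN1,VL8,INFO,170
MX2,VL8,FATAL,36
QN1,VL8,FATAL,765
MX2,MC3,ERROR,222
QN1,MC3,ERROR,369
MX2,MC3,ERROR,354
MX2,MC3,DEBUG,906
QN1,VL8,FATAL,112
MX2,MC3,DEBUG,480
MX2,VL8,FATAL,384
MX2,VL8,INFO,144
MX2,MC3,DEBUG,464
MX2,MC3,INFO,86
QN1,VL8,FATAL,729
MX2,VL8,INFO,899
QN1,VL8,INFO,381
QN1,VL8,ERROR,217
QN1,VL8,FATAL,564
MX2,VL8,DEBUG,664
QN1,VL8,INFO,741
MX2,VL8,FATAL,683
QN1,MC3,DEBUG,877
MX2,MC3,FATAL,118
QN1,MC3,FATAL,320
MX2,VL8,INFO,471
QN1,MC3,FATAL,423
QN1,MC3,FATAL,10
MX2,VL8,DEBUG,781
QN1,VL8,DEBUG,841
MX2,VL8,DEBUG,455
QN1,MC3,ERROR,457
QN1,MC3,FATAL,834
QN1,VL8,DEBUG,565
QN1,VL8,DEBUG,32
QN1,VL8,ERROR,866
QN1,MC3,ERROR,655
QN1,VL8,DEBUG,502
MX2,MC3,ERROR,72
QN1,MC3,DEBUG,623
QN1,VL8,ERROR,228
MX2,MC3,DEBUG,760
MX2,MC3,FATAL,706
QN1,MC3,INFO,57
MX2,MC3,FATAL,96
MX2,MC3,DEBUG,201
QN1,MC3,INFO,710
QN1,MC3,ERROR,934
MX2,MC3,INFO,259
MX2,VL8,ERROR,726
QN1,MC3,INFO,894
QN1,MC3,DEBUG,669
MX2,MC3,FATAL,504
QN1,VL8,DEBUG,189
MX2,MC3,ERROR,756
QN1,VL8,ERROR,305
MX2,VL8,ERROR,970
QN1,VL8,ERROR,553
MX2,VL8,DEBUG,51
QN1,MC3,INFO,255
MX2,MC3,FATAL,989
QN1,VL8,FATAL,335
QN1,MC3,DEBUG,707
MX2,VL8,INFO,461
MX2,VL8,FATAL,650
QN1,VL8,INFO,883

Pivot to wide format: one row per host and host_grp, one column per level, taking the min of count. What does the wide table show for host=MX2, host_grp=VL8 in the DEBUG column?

51

Rows with host=MX2, host_grp=VL8 and level=DEBUG: count values are 177, 664, 781, 455, 51.
min(177, 664, 781, 455, 51) = 51.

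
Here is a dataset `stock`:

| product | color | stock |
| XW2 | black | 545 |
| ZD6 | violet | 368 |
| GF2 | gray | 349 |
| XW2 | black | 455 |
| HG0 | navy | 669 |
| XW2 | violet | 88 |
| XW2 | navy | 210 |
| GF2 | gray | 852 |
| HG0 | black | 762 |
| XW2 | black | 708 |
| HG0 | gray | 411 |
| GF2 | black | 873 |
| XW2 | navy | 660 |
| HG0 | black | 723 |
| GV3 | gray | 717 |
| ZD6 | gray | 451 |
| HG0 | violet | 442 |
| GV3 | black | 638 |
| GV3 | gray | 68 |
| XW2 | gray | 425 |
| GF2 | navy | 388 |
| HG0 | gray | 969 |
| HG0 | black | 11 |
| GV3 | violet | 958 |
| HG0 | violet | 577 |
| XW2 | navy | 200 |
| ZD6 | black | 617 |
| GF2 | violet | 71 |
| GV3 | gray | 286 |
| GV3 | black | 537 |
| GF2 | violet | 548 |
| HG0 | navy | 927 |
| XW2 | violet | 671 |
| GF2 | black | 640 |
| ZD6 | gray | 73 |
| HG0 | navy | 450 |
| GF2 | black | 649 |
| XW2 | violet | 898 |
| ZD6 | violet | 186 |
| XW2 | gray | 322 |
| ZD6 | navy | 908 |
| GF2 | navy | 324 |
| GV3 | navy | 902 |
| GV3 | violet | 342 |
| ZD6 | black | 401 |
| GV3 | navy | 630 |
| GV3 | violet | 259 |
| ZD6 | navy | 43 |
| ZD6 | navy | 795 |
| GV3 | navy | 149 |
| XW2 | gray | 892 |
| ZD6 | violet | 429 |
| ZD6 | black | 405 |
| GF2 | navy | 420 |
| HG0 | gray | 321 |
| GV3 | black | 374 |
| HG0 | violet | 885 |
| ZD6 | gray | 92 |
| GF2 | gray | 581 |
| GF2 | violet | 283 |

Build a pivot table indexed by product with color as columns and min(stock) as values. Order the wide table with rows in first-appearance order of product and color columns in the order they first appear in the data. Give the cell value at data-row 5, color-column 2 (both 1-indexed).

With rows in first-appearance order of product, row 5 is product=GV3. color columns in first-appearance order: black, violet, gray, navy; column 2 is violet.
Long rows with product=GV3, color=violet: min(958, 342, 259) = 259.

259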